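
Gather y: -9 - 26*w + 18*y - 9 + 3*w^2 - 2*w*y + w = 3*w^2 - 25*w + y*(18 - 2*w) - 18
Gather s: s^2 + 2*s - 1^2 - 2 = s^2 + 2*s - 3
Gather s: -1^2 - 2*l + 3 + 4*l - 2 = 2*l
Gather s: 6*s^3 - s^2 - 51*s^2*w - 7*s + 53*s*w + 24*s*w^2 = 6*s^3 + s^2*(-51*w - 1) + s*(24*w^2 + 53*w - 7)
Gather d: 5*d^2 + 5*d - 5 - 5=5*d^2 + 5*d - 10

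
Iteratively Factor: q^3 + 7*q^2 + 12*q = (q + 4)*(q^2 + 3*q) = (q + 3)*(q + 4)*(q)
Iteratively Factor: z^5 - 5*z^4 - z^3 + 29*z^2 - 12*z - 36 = (z + 1)*(z^4 - 6*z^3 + 5*z^2 + 24*z - 36) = (z - 2)*(z + 1)*(z^3 - 4*z^2 - 3*z + 18) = (z - 2)*(z + 1)*(z + 2)*(z^2 - 6*z + 9) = (z - 3)*(z - 2)*(z + 1)*(z + 2)*(z - 3)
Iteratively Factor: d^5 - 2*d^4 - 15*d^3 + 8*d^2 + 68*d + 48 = (d - 4)*(d^4 + 2*d^3 - 7*d^2 - 20*d - 12) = (d - 4)*(d - 3)*(d^3 + 5*d^2 + 8*d + 4) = (d - 4)*(d - 3)*(d + 2)*(d^2 + 3*d + 2) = (d - 4)*(d - 3)*(d + 1)*(d + 2)*(d + 2)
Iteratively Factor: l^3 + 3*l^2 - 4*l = (l - 1)*(l^2 + 4*l) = (l - 1)*(l + 4)*(l)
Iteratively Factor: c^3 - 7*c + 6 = (c - 1)*(c^2 + c - 6) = (c - 2)*(c - 1)*(c + 3)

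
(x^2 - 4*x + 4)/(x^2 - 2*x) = (x - 2)/x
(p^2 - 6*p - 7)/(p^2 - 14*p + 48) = (p^2 - 6*p - 7)/(p^2 - 14*p + 48)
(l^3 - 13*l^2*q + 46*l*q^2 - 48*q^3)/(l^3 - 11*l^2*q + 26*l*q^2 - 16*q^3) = (-l + 3*q)/(-l + q)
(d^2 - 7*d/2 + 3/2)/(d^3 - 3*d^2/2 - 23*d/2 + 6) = (d - 3)/(d^2 - d - 12)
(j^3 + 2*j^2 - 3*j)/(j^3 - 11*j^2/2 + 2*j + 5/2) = 2*j*(j + 3)/(2*j^2 - 9*j - 5)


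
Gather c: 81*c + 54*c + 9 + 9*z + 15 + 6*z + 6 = 135*c + 15*z + 30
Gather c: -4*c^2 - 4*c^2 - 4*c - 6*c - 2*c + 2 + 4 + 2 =-8*c^2 - 12*c + 8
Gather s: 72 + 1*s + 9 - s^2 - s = 81 - s^2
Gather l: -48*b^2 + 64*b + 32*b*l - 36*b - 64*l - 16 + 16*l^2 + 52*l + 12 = -48*b^2 + 28*b + 16*l^2 + l*(32*b - 12) - 4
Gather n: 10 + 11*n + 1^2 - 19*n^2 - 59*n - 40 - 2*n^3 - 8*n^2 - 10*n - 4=-2*n^3 - 27*n^2 - 58*n - 33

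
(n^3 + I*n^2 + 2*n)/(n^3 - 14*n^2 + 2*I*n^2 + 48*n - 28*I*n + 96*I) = n*(n - I)/(n^2 - 14*n + 48)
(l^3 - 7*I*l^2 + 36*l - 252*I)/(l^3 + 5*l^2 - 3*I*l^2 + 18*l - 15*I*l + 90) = (l^2 - I*l + 42)/(l^2 + l*(5 + 3*I) + 15*I)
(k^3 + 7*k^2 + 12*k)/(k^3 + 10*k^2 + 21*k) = (k + 4)/(k + 7)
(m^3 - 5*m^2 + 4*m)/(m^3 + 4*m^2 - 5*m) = (m - 4)/(m + 5)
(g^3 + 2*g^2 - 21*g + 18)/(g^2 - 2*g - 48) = (g^2 - 4*g + 3)/(g - 8)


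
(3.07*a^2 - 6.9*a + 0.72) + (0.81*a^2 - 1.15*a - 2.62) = 3.88*a^2 - 8.05*a - 1.9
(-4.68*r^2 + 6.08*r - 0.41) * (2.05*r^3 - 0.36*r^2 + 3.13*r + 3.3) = -9.594*r^5 + 14.1488*r^4 - 17.6777*r^3 + 3.734*r^2 + 18.7807*r - 1.353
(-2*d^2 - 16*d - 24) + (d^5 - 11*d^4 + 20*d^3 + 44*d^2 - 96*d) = d^5 - 11*d^4 + 20*d^3 + 42*d^2 - 112*d - 24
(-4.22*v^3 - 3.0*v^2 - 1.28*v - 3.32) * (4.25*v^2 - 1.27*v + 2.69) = -17.935*v^5 - 7.3906*v^4 - 12.9818*v^3 - 20.5544*v^2 + 0.7732*v - 8.9308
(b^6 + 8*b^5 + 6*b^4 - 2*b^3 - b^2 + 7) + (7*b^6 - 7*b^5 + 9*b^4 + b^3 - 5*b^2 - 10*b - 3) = 8*b^6 + b^5 + 15*b^4 - b^3 - 6*b^2 - 10*b + 4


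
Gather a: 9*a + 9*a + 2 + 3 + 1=18*a + 6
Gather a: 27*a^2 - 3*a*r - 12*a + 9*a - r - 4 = 27*a^2 + a*(-3*r - 3) - r - 4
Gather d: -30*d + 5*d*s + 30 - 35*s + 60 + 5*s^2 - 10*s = d*(5*s - 30) + 5*s^2 - 45*s + 90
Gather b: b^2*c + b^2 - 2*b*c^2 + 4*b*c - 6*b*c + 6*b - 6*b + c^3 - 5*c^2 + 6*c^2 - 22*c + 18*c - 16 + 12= b^2*(c + 1) + b*(-2*c^2 - 2*c) + c^3 + c^2 - 4*c - 4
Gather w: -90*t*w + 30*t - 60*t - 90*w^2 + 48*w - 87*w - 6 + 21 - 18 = -30*t - 90*w^2 + w*(-90*t - 39) - 3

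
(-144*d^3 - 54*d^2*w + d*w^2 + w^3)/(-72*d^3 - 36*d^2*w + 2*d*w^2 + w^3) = (-24*d^2 - 5*d*w + w^2)/(-12*d^2 - 4*d*w + w^2)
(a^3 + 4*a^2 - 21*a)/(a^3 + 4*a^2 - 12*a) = (a^2 + 4*a - 21)/(a^2 + 4*a - 12)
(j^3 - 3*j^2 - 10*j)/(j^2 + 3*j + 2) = j*(j - 5)/(j + 1)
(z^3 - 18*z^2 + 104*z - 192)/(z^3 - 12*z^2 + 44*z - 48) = (z - 8)/(z - 2)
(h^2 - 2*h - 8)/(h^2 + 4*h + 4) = (h - 4)/(h + 2)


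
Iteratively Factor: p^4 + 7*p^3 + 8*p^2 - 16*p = (p + 4)*(p^3 + 3*p^2 - 4*p) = (p + 4)^2*(p^2 - p) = p*(p + 4)^2*(p - 1)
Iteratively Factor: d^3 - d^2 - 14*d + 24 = (d - 2)*(d^2 + d - 12) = (d - 3)*(d - 2)*(d + 4)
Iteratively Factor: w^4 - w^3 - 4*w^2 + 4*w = (w - 2)*(w^3 + w^2 - 2*w) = (w - 2)*(w - 1)*(w^2 + 2*w) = (w - 2)*(w - 1)*(w + 2)*(w)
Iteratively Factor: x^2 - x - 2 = (x + 1)*(x - 2)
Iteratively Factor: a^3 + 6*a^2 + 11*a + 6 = (a + 1)*(a^2 + 5*a + 6) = (a + 1)*(a + 2)*(a + 3)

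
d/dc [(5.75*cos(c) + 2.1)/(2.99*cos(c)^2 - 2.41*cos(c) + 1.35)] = (17.1925*cos(c)^2 + 12.558*cos(c) - 12.8235)*sin(c)/(8.9401*cos(c)^4 - 14.4118*cos(c)^3 + 13.8811*cos(c)^2 - 6.507*cos(c) + 1.8225)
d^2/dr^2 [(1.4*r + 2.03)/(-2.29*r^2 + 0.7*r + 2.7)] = ((1.4*r + 2.03)*(4.58*r - 0.7)*(9.16*r - 1.4) + (19.236*r + 7.3374)*(-2.29*r^2 + 0.7*r + 2.7))/(-2.29*r^2 + 0.7*r + 2.7)^3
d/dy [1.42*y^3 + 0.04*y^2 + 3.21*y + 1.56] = 4.26*y^2 + 0.08*y + 3.21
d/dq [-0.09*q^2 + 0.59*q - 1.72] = 0.59 - 0.18*q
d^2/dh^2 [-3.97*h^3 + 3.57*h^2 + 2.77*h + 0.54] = 7.14 - 23.82*h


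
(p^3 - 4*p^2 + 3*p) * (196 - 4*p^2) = -4*p^5 + 16*p^4 + 184*p^3 - 784*p^2 + 588*p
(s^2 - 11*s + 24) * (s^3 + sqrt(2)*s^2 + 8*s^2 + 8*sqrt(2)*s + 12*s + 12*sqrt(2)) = s^5 - 3*s^4 + sqrt(2)*s^4 - 52*s^3 - 3*sqrt(2)*s^3 - 52*sqrt(2)*s^2 + 60*s^2 + 60*sqrt(2)*s + 288*s + 288*sqrt(2)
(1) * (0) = 0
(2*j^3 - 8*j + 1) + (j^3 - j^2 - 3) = 3*j^3 - j^2 - 8*j - 2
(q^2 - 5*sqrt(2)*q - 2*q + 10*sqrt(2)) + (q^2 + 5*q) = 2*q^2 - 5*sqrt(2)*q + 3*q + 10*sqrt(2)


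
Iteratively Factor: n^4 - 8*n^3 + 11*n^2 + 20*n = (n + 1)*(n^3 - 9*n^2 + 20*n) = (n - 4)*(n + 1)*(n^2 - 5*n) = n*(n - 4)*(n + 1)*(n - 5)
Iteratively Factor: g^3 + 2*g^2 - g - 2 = (g + 1)*(g^2 + g - 2) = (g + 1)*(g + 2)*(g - 1)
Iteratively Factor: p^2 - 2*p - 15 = (p + 3)*(p - 5)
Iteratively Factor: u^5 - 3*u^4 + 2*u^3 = (u - 2)*(u^4 - u^3) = u*(u - 2)*(u^3 - u^2) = u*(u - 2)*(u - 1)*(u^2) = u^2*(u - 2)*(u - 1)*(u)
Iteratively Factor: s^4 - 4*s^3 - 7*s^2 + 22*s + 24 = (s + 2)*(s^3 - 6*s^2 + 5*s + 12) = (s + 1)*(s + 2)*(s^2 - 7*s + 12) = (s - 3)*(s + 1)*(s + 2)*(s - 4)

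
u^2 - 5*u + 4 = (u - 4)*(u - 1)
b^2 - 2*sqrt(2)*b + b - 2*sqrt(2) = (b + 1)*(b - 2*sqrt(2))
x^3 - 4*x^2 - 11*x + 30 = (x - 5)*(x - 2)*(x + 3)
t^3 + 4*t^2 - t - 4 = (t - 1)*(t + 1)*(t + 4)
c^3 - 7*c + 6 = (c - 2)*(c - 1)*(c + 3)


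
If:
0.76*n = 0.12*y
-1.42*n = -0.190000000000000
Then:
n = 0.13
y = 0.85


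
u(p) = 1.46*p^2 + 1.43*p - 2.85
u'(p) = 2.92*p + 1.43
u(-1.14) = -2.58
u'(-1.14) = -1.90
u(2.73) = 11.94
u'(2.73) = 9.40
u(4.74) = 36.73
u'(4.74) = 15.27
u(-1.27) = -2.31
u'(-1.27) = -2.28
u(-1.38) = -2.04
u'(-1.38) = -2.60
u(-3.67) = 11.57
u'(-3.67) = -9.29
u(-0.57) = -3.19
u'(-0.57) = -0.23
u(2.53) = 10.11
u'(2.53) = 8.82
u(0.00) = -2.85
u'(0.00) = 1.43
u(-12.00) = 190.23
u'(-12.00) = -33.61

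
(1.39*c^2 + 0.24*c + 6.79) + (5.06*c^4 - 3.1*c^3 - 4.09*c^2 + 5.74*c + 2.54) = 5.06*c^4 - 3.1*c^3 - 2.7*c^2 + 5.98*c + 9.33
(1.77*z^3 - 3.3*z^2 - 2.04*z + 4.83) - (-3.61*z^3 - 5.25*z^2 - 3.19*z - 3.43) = 5.38*z^3 + 1.95*z^2 + 1.15*z + 8.26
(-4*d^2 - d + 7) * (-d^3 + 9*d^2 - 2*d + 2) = 4*d^5 - 35*d^4 - 8*d^3 + 57*d^2 - 16*d + 14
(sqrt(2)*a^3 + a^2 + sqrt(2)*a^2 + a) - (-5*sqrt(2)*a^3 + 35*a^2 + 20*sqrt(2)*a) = 6*sqrt(2)*a^3 - 34*a^2 + sqrt(2)*a^2 - 20*sqrt(2)*a + a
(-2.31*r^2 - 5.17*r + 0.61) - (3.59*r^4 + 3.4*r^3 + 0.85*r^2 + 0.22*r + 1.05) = -3.59*r^4 - 3.4*r^3 - 3.16*r^2 - 5.39*r - 0.44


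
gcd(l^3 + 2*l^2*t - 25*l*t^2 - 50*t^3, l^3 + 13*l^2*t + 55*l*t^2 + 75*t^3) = l + 5*t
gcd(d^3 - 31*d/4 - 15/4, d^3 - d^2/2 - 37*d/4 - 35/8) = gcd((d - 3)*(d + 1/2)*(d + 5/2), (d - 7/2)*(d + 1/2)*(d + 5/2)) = d^2 + 3*d + 5/4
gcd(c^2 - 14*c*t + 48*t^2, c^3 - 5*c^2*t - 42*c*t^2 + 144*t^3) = -c + 8*t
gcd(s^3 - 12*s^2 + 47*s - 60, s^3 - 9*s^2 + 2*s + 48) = s - 3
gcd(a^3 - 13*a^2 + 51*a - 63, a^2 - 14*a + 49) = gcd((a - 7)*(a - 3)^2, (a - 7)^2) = a - 7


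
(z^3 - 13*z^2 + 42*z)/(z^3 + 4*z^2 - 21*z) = (z^2 - 13*z + 42)/(z^2 + 4*z - 21)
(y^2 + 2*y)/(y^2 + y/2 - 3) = 2*y/(2*y - 3)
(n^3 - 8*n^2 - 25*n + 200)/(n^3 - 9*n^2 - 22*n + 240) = (n - 5)/(n - 6)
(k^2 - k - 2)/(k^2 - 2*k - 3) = (k - 2)/(k - 3)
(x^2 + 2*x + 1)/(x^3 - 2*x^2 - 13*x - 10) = (x + 1)/(x^2 - 3*x - 10)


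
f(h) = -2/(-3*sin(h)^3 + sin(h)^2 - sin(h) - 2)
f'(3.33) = 1.07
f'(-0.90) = -14.29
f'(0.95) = -0.44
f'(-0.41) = -3.77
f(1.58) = 0.40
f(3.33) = 1.14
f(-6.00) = 0.88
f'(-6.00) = -0.43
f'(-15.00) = 894.09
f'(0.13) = -0.39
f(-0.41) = 1.60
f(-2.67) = 1.89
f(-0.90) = -2.38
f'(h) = -2*(9*sin(h)^2*cos(h) - 2*sin(h)*cos(h) + cos(h))/(-3*sin(h)^3 + sin(h)^2 - sin(h) - 2)^2 = 2*(-9*sin(h)^2 + 2*sin(h) - 1)*cos(h)/(3*sin(h)^3 - sin(h)^2 + sin(h) + 2)^2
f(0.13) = 0.94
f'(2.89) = 0.41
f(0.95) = 0.53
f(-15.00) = 19.63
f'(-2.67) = 5.99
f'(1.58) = 0.01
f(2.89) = 0.90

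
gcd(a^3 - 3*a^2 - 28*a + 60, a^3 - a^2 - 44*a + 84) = a^2 - 8*a + 12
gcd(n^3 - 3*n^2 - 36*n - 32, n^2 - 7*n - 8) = n^2 - 7*n - 8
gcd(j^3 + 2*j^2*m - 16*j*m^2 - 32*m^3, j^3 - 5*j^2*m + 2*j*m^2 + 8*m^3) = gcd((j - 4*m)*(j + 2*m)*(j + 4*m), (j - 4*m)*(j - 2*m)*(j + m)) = j - 4*m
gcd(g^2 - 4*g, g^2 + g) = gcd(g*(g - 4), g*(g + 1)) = g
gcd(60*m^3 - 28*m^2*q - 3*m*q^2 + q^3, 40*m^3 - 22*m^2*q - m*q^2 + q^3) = -10*m^2 + 3*m*q + q^2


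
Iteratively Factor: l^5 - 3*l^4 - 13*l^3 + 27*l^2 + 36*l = (l - 4)*(l^4 + l^3 - 9*l^2 - 9*l) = l*(l - 4)*(l^3 + l^2 - 9*l - 9) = l*(l - 4)*(l + 3)*(l^2 - 2*l - 3) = l*(l - 4)*(l + 1)*(l + 3)*(l - 3)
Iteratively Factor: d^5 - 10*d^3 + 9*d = (d - 1)*(d^4 + d^3 - 9*d^2 - 9*d) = (d - 1)*(d + 1)*(d^3 - 9*d) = (d - 1)*(d + 1)*(d + 3)*(d^2 - 3*d) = (d - 3)*(d - 1)*(d + 1)*(d + 3)*(d)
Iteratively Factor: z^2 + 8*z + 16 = (z + 4)*(z + 4)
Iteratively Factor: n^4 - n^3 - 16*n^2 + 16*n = (n + 4)*(n^3 - 5*n^2 + 4*n) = (n - 4)*(n + 4)*(n^2 - n) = n*(n - 4)*(n + 4)*(n - 1)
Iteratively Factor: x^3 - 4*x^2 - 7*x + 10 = (x - 1)*(x^2 - 3*x - 10) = (x - 1)*(x + 2)*(x - 5)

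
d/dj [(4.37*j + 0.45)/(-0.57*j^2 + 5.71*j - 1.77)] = (2.4909*j^2 + 0.513000000000002*j - 10.3044)/(0.3249*j^4 - 6.5094*j^3 + 34.6219*j^2 - 20.2134*j + 3.1329)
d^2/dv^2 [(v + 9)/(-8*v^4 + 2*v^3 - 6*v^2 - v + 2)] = 2*(-(v + 9)*(32*v^3 - 6*v^2 + 12*v + 1)^2 + (32*v^3 - 6*v^2 + 12*v + 6*(v + 9)*(8*v^2 - v + 1) + 1)*(8*v^4 - 2*v^3 + 6*v^2 + v - 2))/(8*v^4 - 2*v^3 + 6*v^2 + v - 2)^3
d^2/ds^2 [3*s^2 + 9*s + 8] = 6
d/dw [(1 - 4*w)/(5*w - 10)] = 7/(5*(w - 2)^2)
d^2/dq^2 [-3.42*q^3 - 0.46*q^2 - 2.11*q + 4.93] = -20.52*q - 0.92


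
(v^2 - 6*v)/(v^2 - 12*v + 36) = v/(v - 6)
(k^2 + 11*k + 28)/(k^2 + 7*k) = (k + 4)/k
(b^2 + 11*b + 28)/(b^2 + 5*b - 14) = (b + 4)/(b - 2)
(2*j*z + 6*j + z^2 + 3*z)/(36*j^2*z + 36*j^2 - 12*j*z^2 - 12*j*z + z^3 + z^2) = (2*j*z + 6*j + z^2 + 3*z)/(36*j^2*z + 36*j^2 - 12*j*z^2 - 12*j*z + z^3 + z^2)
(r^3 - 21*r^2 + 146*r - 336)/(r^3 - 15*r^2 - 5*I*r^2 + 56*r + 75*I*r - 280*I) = (r - 6)/(r - 5*I)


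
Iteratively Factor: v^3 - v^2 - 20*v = (v - 5)*(v^2 + 4*v) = v*(v - 5)*(v + 4)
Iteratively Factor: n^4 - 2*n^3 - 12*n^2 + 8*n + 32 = (n + 2)*(n^3 - 4*n^2 - 4*n + 16) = (n - 4)*(n + 2)*(n^2 - 4) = (n - 4)*(n + 2)^2*(n - 2)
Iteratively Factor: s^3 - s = (s)*(s^2 - 1) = s*(s + 1)*(s - 1)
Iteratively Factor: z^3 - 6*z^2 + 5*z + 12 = (z - 3)*(z^2 - 3*z - 4) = (z - 3)*(z + 1)*(z - 4)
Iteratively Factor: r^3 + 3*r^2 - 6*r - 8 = (r + 1)*(r^2 + 2*r - 8) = (r - 2)*(r + 1)*(r + 4)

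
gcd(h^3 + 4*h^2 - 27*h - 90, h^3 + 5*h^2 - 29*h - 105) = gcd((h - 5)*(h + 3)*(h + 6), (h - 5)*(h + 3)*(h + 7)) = h^2 - 2*h - 15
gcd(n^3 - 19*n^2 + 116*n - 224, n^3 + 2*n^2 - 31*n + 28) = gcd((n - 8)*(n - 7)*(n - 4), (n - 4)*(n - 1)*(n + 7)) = n - 4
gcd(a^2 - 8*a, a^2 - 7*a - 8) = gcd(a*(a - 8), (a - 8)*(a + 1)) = a - 8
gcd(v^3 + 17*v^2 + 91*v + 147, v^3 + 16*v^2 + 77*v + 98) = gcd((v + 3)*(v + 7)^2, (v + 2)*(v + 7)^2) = v^2 + 14*v + 49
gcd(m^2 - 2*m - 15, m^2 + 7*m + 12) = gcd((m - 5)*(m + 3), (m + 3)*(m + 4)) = m + 3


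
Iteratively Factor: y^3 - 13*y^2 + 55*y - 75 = (y - 3)*(y^2 - 10*y + 25) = (y - 5)*(y - 3)*(y - 5)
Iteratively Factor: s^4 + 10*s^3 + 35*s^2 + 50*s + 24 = (s + 1)*(s^3 + 9*s^2 + 26*s + 24) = (s + 1)*(s + 3)*(s^2 + 6*s + 8) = (s + 1)*(s + 3)*(s + 4)*(s + 2)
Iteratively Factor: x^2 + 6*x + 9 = (x + 3)*(x + 3)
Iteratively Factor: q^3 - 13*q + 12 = (q + 4)*(q^2 - 4*q + 3) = (q - 1)*(q + 4)*(q - 3)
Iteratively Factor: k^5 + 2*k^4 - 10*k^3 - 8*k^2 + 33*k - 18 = (k - 2)*(k^4 + 4*k^3 - 2*k^2 - 12*k + 9) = (k - 2)*(k - 1)*(k^3 + 5*k^2 + 3*k - 9) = (k - 2)*(k - 1)^2*(k^2 + 6*k + 9) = (k - 2)*(k - 1)^2*(k + 3)*(k + 3)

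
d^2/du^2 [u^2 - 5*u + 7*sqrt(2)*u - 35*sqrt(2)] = 2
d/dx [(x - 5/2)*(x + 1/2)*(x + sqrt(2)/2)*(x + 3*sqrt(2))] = 4*x^3 - 6*x^2 + 21*sqrt(2)*x^2/2 - 14*sqrt(2)*x + 7*x/2 - 35*sqrt(2)/8 - 6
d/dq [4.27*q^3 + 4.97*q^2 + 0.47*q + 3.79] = 12.81*q^2 + 9.94*q + 0.47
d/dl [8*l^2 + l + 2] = 16*l + 1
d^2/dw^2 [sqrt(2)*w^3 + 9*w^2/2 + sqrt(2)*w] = 6*sqrt(2)*w + 9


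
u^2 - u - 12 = (u - 4)*(u + 3)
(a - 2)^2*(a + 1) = a^3 - 3*a^2 + 4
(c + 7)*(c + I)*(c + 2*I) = c^3 + 7*c^2 + 3*I*c^2 - 2*c + 21*I*c - 14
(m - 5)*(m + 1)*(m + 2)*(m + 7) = m^4 + 5*m^3 - 27*m^2 - 101*m - 70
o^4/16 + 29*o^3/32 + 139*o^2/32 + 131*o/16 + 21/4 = (o/4 + 1/2)*(o/4 + 1)*(o + 3/2)*(o + 7)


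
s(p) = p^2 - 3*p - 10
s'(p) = 2*p - 3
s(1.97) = -12.03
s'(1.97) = 0.94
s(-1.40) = -3.84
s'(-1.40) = -5.80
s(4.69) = -2.07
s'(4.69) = 6.38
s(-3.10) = 8.91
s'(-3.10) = -9.20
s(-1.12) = -5.39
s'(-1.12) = -5.24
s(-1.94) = -0.42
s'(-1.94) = -6.88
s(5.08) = 0.57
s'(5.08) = 7.16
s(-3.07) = 8.63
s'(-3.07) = -9.14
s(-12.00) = 170.00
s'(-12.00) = -27.00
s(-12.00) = 170.00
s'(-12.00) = -27.00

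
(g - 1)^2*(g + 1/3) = g^3 - 5*g^2/3 + g/3 + 1/3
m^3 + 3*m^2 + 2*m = m*(m + 1)*(m + 2)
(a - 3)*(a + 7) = a^2 + 4*a - 21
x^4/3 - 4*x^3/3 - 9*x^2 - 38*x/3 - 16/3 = (x/3 + 1/3)*(x - 8)*(x + 1)*(x + 2)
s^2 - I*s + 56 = (s - 8*I)*(s + 7*I)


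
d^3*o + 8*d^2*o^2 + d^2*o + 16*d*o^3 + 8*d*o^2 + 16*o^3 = (d + 4*o)^2*(d*o + o)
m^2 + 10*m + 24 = (m + 4)*(m + 6)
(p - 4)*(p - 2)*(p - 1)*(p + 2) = p^4 - 5*p^3 + 20*p - 16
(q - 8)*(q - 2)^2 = q^3 - 12*q^2 + 36*q - 32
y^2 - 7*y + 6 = (y - 6)*(y - 1)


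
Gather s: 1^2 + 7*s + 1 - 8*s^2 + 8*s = -8*s^2 + 15*s + 2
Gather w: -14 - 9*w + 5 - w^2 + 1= -w^2 - 9*w - 8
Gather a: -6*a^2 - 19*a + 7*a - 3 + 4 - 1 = -6*a^2 - 12*a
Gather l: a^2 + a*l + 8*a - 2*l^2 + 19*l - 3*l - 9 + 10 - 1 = a^2 + 8*a - 2*l^2 + l*(a + 16)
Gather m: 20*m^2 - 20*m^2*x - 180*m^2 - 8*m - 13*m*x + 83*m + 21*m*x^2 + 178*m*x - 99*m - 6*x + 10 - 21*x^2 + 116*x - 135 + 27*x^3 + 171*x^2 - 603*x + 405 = m^2*(-20*x - 160) + m*(21*x^2 + 165*x - 24) + 27*x^3 + 150*x^2 - 493*x + 280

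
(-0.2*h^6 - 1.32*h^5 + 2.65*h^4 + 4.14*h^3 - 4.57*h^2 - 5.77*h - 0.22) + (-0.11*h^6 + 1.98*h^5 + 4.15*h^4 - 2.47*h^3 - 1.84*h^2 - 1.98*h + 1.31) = -0.31*h^6 + 0.66*h^5 + 6.8*h^4 + 1.67*h^3 - 6.41*h^2 - 7.75*h + 1.09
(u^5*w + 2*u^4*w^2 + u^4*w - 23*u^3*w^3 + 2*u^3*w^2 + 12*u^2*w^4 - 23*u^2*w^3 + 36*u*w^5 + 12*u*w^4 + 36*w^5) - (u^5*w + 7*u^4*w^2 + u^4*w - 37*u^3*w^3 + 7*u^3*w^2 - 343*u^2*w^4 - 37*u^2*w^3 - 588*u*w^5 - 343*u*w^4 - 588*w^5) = -5*u^4*w^2 + 14*u^3*w^3 - 5*u^3*w^2 + 355*u^2*w^4 + 14*u^2*w^3 + 624*u*w^5 + 355*u*w^4 + 624*w^5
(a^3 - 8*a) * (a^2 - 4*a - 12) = a^5 - 4*a^4 - 20*a^3 + 32*a^2 + 96*a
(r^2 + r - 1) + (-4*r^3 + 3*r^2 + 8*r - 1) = -4*r^3 + 4*r^2 + 9*r - 2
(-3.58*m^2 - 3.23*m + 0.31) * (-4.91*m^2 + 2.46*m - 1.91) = 17.5778*m^4 + 7.0525*m^3 - 2.6301*m^2 + 6.9319*m - 0.5921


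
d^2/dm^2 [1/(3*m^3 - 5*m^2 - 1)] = 2*(-m^2*(9*m - 10)^2 + (5 - 9*m)*(-3*m^3 + 5*m^2 + 1))/(-3*m^3 + 5*m^2 + 1)^3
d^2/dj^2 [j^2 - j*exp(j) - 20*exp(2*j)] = -j*exp(j) - 80*exp(2*j) - 2*exp(j) + 2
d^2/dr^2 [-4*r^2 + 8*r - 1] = -8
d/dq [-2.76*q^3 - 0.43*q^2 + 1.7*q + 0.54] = -8.28*q^2 - 0.86*q + 1.7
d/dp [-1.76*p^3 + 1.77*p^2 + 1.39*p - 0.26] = -5.28*p^2 + 3.54*p + 1.39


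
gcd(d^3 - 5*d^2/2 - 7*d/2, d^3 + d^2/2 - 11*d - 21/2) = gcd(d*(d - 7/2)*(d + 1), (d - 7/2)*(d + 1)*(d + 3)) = d^2 - 5*d/2 - 7/2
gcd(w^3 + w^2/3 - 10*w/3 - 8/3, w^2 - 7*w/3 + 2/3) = w - 2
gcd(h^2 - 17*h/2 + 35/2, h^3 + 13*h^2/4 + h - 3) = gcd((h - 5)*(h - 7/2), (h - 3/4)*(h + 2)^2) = 1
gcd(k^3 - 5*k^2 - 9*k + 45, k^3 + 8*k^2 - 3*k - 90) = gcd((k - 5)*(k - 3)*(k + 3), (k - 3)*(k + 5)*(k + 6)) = k - 3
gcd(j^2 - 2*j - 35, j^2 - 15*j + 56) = j - 7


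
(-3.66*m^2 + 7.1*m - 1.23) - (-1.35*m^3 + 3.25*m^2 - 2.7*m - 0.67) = 1.35*m^3 - 6.91*m^2 + 9.8*m - 0.56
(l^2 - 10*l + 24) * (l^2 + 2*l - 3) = l^4 - 8*l^3 + l^2 + 78*l - 72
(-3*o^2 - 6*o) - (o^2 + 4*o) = -4*o^2 - 10*o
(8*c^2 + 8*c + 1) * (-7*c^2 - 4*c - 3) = -56*c^4 - 88*c^3 - 63*c^2 - 28*c - 3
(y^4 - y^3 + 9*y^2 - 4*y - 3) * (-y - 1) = -y^5 - 8*y^3 - 5*y^2 + 7*y + 3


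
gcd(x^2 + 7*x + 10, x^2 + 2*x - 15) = x + 5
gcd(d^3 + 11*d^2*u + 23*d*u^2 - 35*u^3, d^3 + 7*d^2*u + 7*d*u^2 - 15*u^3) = -d^2 - 4*d*u + 5*u^2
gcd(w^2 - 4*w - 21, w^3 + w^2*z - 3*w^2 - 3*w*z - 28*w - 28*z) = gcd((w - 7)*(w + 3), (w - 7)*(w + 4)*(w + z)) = w - 7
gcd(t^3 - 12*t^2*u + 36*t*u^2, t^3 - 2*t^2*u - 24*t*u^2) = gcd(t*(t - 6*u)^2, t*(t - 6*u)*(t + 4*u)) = t^2 - 6*t*u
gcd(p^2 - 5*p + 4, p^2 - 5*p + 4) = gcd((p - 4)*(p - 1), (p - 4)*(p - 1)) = p^2 - 5*p + 4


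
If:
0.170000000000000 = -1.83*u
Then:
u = -0.09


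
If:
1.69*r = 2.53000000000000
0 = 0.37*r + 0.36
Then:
No Solution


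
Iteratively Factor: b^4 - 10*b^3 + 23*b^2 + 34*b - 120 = (b - 5)*(b^3 - 5*b^2 - 2*b + 24) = (b - 5)*(b - 3)*(b^2 - 2*b - 8) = (b - 5)*(b - 4)*(b - 3)*(b + 2)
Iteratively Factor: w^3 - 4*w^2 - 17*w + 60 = (w + 4)*(w^2 - 8*w + 15) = (w - 5)*(w + 4)*(w - 3)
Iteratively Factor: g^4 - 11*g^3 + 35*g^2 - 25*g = (g - 5)*(g^3 - 6*g^2 + 5*g) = g*(g - 5)*(g^2 - 6*g + 5) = g*(g - 5)^2*(g - 1)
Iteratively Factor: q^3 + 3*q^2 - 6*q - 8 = (q + 4)*(q^2 - q - 2) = (q - 2)*(q + 4)*(q + 1)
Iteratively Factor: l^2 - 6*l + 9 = (l - 3)*(l - 3)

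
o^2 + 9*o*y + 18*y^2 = (o + 3*y)*(o + 6*y)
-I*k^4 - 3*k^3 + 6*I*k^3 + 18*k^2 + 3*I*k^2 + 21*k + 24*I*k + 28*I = (k - 7)*(k - 4*I)*(k + I)*(-I*k - I)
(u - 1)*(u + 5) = u^2 + 4*u - 5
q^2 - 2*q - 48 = (q - 8)*(q + 6)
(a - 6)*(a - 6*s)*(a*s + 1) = a^3*s - 6*a^2*s^2 - 6*a^2*s + a^2 + 36*a*s^2 - 6*a*s - 6*a + 36*s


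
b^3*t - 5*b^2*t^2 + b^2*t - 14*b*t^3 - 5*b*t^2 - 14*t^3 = (b - 7*t)*(b + 2*t)*(b*t + t)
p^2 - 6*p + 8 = (p - 4)*(p - 2)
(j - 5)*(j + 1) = j^2 - 4*j - 5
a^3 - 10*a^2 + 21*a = a*(a - 7)*(a - 3)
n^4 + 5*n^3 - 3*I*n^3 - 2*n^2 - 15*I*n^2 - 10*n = n*(n + 5)*(n - 2*I)*(n - I)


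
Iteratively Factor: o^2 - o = (o - 1)*(o)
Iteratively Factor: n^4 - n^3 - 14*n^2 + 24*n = (n + 4)*(n^3 - 5*n^2 + 6*n) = (n - 3)*(n + 4)*(n^2 - 2*n) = (n - 3)*(n - 2)*(n + 4)*(n)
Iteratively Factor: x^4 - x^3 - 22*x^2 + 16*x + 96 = (x + 4)*(x^3 - 5*x^2 - 2*x + 24) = (x + 2)*(x + 4)*(x^2 - 7*x + 12) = (x - 4)*(x + 2)*(x + 4)*(x - 3)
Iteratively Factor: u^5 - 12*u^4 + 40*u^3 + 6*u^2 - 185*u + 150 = (u + 2)*(u^4 - 14*u^3 + 68*u^2 - 130*u + 75) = (u - 1)*(u + 2)*(u^3 - 13*u^2 + 55*u - 75) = (u - 3)*(u - 1)*(u + 2)*(u^2 - 10*u + 25) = (u - 5)*(u - 3)*(u - 1)*(u + 2)*(u - 5)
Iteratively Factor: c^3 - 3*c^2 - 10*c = (c)*(c^2 - 3*c - 10) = c*(c - 5)*(c + 2)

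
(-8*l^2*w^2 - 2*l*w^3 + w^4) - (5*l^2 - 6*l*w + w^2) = -8*l^2*w^2 - 5*l^2 - 2*l*w^3 + 6*l*w + w^4 - w^2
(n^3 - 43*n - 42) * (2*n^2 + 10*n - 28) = 2*n^5 + 10*n^4 - 114*n^3 - 514*n^2 + 784*n + 1176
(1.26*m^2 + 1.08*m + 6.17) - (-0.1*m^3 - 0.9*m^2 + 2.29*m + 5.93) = 0.1*m^3 + 2.16*m^2 - 1.21*m + 0.24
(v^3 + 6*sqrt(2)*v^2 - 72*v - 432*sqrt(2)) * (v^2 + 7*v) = v^5 + 7*v^4 + 6*sqrt(2)*v^4 - 72*v^3 + 42*sqrt(2)*v^3 - 432*sqrt(2)*v^2 - 504*v^2 - 3024*sqrt(2)*v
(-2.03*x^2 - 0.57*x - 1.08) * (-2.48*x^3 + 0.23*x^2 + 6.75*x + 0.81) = 5.0344*x^5 + 0.9467*x^4 - 11.1552*x^3 - 5.7402*x^2 - 7.7517*x - 0.8748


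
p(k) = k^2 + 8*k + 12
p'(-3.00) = 2.00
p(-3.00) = -3.00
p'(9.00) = 26.00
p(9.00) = 165.00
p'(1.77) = 11.54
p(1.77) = 29.29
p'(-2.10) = 3.80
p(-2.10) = -0.39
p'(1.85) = 11.70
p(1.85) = 30.22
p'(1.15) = 10.30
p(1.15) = 22.52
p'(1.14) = 10.28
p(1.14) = 22.42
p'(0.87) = 9.74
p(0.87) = 19.72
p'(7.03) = 22.06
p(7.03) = 117.66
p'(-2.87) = 2.26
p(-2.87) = -2.72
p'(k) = 2*k + 8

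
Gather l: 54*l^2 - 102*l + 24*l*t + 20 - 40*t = 54*l^2 + l*(24*t - 102) - 40*t + 20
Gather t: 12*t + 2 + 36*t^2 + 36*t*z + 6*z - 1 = 36*t^2 + t*(36*z + 12) + 6*z + 1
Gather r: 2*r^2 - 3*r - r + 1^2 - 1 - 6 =2*r^2 - 4*r - 6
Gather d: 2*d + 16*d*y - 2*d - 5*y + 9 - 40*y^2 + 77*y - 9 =16*d*y - 40*y^2 + 72*y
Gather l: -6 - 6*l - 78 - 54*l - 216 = -60*l - 300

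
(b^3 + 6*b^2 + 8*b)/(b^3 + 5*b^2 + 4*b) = (b + 2)/(b + 1)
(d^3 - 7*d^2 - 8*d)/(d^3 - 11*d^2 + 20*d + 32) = d/(d - 4)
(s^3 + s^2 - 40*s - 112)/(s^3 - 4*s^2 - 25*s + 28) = (s + 4)/(s - 1)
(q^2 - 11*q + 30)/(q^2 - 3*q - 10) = (q - 6)/(q + 2)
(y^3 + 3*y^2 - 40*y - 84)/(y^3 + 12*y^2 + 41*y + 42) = (y - 6)/(y + 3)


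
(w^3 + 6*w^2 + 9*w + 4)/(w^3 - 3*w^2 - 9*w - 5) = (w + 4)/(w - 5)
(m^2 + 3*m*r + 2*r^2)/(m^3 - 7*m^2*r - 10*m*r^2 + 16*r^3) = (m + r)/(m^2 - 9*m*r + 8*r^2)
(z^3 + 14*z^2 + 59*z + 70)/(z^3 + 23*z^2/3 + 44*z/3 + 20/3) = 3*(z + 7)/(3*z + 2)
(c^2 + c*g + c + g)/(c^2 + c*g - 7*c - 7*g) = (c + 1)/(c - 7)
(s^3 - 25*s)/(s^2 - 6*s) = (s^2 - 25)/(s - 6)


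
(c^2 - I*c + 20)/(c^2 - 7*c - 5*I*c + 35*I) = (c + 4*I)/(c - 7)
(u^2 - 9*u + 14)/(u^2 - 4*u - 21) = (u - 2)/(u + 3)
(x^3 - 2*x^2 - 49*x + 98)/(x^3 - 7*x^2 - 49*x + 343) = (x - 2)/(x - 7)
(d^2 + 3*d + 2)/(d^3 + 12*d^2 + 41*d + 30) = (d + 2)/(d^2 + 11*d + 30)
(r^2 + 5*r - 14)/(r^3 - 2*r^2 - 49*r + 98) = 1/(r - 7)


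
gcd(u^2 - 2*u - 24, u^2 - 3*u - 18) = u - 6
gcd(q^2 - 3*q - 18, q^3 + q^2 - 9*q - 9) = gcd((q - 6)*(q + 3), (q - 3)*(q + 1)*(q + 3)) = q + 3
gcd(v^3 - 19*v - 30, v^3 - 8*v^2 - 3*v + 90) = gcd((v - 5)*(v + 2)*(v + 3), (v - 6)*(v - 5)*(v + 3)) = v^2 - 2*v - 15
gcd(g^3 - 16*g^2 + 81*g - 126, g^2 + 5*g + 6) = 1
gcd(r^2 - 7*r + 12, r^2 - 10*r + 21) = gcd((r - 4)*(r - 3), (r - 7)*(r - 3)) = r - 3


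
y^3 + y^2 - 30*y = y*(y - 5)*(y + 6)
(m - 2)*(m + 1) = m^2 - m - 2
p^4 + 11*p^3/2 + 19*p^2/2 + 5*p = p*(p + 1)*(p + 2)*(p + 5/2)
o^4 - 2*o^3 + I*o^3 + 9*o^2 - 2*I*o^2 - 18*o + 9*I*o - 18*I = (o - 2)*(o - 3*I)*(o + I)*(o + 3*I)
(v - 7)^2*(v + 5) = v^3 - 9*v^2 - 21*v + 245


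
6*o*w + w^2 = w*(6*o + w)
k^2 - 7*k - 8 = (k - 8)*(k + 1)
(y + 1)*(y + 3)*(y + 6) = y^3 + 10*y^2 + 27*y + 18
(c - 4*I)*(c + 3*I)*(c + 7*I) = c^3 + 6*I*c^2 + 19*c + 84*I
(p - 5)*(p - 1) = p^2 - 6*p + 5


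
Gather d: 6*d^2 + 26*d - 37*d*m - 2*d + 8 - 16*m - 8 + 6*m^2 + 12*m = 6*d^2 + d*(24 - 37*m) + 6*m^2 - 4*m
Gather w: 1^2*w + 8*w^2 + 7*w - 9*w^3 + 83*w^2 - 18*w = -9*w^3 + 91*w^2 - 10*w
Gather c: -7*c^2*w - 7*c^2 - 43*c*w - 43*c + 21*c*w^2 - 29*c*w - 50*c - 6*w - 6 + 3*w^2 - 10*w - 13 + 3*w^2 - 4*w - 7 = c^2*(-7*w - 7) + c*(21*w^2 - 72*w - 93) + 6*w^2 - 20*w - 26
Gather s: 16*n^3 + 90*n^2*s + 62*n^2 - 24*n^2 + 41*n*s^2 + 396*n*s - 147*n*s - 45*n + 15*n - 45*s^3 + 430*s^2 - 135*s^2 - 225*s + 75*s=16*n^3 + 38*n^2 - 30*n - 45*s^3 + s^2*(41*n + 295) + s*(90*n^2 + 249*n - 150)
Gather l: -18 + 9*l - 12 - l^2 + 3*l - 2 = -l^2 + 12*l - 32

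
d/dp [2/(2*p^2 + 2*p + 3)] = 4*(-2*p - 1)/(2*p^2 + 2*p + 3)^2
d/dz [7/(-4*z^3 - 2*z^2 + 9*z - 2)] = 7*(12*z^2 + 4*z - 9)/(4*z^3 + 2*z^2 - 9*z + 2)^2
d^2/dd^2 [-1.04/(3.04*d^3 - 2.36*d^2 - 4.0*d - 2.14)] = ((18.9696*d - 4.9088)*(-3.04*d^3 + 2.36*d^2 + 4.0*d + 2.14) + 1.04*(-18.24*d^2 + 9.44*d + 8.0)*(-9.12*d^2 + 4.72*d + 4.0))/(-3.04*d^3 + 2.36*d^2 + 4.0*d + 2.14)^3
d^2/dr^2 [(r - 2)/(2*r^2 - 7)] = 4*(8*r^2*(r - 2) + (2 - 3*r)*(2*r^2 - 7))/(2*r^2 - 7)^3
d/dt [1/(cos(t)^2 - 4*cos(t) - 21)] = 2*(cos(t) - 2)*sin(t)/(sin(t)^2 + 4*cos(t) + 20)^2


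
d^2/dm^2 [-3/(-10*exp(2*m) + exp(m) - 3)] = 3*((1 - 40*exp(m))*(10*exp(2*m) - exp(m) + 3) + 2*(20*exp(m) - 1)^2*exp(m))*exp(m)/(10*exp(2*m) - exp(m) + 3)^3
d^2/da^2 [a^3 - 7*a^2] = 6*a - 14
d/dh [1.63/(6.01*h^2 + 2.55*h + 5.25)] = (-19.5926*h - 4.1565)/(6.01*h^2 + 2.55*h + 5.25)^2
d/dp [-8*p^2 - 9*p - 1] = -16*p - 9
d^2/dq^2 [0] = 0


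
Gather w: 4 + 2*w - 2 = 2*w + 2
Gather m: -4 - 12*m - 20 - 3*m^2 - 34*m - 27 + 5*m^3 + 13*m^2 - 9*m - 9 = 5*m^3 + 10*m^2 - 55*m - 60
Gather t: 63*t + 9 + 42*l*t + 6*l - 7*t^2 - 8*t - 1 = 6*l - 7*t^2 + t*(42*l + 55) + 8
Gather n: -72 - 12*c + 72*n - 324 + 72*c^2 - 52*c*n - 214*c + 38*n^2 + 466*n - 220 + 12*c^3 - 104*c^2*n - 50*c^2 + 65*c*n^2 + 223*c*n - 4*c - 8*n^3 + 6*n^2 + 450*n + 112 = 12*c^3 + 22*c^2 - 230*c - 8*n^3 + n^2*(65*c + 44) + n*(-104*c^2 + 171*c + 988) - 504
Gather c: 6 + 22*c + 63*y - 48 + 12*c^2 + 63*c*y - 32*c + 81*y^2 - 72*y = 12*c^2 + c*(63*y - 10) + 81*y^2 - 9*y - 42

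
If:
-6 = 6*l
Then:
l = -1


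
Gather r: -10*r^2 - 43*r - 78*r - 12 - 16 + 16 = -10*r^2 - 121*r - 12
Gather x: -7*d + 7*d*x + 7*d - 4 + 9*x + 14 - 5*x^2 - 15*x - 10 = -5*x^2 + x*(7*d - 6)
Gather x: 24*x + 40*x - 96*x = -32*x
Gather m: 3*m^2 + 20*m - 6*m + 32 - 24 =3*m^2 + 14*m + 8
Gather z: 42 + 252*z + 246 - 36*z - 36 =216*z + 252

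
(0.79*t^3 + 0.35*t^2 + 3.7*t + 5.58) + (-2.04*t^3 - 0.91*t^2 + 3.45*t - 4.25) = -1.25*t^3 - 0.56*t^2 + 7.15*t + 1.33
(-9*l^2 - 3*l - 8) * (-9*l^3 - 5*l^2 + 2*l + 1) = 81*l^5 + 72*l^4 + 69*l^3 + 25*l^2 - 19*l - 8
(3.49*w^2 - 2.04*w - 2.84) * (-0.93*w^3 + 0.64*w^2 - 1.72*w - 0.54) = -3.2457*w^5 + 4.1308*w^4 - 4.6672*w^3 - 0.1934*w^2 + 5.9864*w + 1.5336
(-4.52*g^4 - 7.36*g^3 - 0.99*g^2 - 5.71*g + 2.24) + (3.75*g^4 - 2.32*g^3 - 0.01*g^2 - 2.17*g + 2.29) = -0.77*g^4 - 9.68*g^3 - 1.0*g^2 - 7.88*g + 4.53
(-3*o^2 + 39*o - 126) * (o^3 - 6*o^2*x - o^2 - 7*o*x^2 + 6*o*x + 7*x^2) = -3*o^5 + 18*o^4*x + 42*o^4 + 21*o^3*x^2 - 252*o^3*x - 165*o^3 - 294*o^2*x^2 + 990*o^2*x + 126*o^2 + 1155*o*x^2 - 756*o*x - 882*x^2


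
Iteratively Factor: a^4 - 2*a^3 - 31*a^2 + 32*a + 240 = (a - 4)*(a^3 + 2*a^2 - 23*a - 60) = (a - 5)*(a - 4)*(a^2 + 7*a + 12) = (a - 5)*(a - 4)*(a + 4)*(a + 3)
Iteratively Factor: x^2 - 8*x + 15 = (x - 3)*(x - 5)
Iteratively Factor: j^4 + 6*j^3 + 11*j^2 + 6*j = (j + 3)*(j^3 + 3*j^2 + 2*j) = (j + 1)*(j + 3)*(j^2 + 2*j) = (j + 1)*(j + 2)*(j + 3)*(j)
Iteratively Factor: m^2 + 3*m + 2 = (m + 1)*(m + 2)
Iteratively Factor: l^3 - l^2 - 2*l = (l + 1)*(l^2 - 2*l) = (l - 2)*(l + 1)*(l)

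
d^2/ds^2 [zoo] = 0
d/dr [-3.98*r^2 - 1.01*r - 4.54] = -7.96*r - 1.01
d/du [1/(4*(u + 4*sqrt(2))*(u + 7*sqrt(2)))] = (-2*u - 11*sqrt(2))/(4*(u^4 + 22*sqrt(2)*u^3 + 354*u^2 + 1232*sqrt(2)*u + 3136))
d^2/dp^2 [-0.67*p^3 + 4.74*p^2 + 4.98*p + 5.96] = 9.48 - 4.02*p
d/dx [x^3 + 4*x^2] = x*(3*x + 8)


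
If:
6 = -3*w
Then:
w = -2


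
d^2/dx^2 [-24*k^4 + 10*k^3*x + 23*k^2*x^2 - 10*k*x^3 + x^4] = 46*k^2 - 60*k*x + 12*x^2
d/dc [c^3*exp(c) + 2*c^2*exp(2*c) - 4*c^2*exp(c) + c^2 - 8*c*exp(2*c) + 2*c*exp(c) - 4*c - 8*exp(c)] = c^3*exp(c) + 4*c^2*exp(2*c) - c^2*exp(c) - 12*c*exp(2*c) - 6*c*exp(c) + 2*c - 8*exp(2*c) - 6*exp(c) - 4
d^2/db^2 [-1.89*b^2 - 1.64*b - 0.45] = -3.78000000000000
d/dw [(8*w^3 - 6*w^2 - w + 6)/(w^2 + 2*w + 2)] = (8*w^4 + 32*w^3 + 37*w^2 - 36*w - 14)/(w^4 + 4*w^3 + 8*w^2 + 8*w + 4)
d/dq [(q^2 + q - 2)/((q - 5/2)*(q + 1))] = 2*(-5*q^2 - 2*q - 11)/(4*q^4 - 12*q^3 - 11*q^2 + 30*q + 25)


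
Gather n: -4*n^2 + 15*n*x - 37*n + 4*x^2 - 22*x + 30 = -4*n^2 + n*(15*x - 37) + 4*x^2 - 22*x + 30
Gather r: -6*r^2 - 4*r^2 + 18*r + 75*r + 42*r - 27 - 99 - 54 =-10*r^2 + 135*r - 180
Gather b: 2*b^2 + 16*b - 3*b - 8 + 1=2*b^2 + 13*b - 7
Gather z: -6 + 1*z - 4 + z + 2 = 2*z - 8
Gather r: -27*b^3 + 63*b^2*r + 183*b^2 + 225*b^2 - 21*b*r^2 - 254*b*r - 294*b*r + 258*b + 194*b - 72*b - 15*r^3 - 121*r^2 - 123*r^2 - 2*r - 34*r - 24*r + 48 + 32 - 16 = -27*b^3 + 408*b^2 + 380*b - 15*r^3 + r^2*(-21*b - 244) + r*(63*b^2 - 548*b - 60) + 64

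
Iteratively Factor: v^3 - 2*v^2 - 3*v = (v)*(v^2 - 2*v - 3) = v*(v + 1)*(v - 3)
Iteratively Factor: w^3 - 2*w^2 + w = (w - 1)*(w^2 - w) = (w - 1)^2*(w)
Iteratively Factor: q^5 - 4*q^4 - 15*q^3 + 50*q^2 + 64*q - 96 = (q - 4)*(q^4 - 15*q^2 - 10*q + 24) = (q - 4)*(q - 1)*(q^3 + q^2 - 14*q - 24) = (q - 4)*(q - 1)*(q + 2)*(q^2 - q - 12) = (q - 4)^2*(q - 1)*(q + 2)*(q + 3)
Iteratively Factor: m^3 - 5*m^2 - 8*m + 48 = (m - 4)*(m^2 - m - 12) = (m - 4)^2*(m + 3)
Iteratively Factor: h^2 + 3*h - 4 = (h + 4)*(h - 1)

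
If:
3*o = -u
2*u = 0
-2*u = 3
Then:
No Solution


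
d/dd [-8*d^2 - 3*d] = -16*d - 3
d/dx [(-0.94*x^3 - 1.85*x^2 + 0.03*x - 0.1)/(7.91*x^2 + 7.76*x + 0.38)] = (-7.4354*x^4 - 14.5888*x^3 - 15.6649*x^2 + 0.176*x + 0.7874)/(62.5681*x^4 + 122.7632*x^3 + 66.2292*x^2 + 5.8976*x + 0.1444)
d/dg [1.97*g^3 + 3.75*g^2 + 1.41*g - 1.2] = 5.91*g^2 + 7.5*g + 1.41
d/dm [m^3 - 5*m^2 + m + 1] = 3*m^2 - 10*m + 1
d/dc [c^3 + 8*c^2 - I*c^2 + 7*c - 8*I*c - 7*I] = 3*c^2 + 2*c*(8 - I) + 7 - 8*I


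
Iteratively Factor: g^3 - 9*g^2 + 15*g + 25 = (g - 5)*(g^2 - 4*g - 5) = (g - 5)^2*(g + 1)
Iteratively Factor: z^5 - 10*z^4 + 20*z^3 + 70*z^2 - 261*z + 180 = (z - 4)*(z^4 - 6*z^3 - 4*z^2 + 54*z - 45) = (z - 4)*(z - 3)*(z^3 - 3*z^2 - 13*z + 15) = (z - 4)*(z - 3)*(z + 3)*(z^2 - 6*z + 5) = (z - 4)*(z - 3)*(z - 1)*(z + 3)*(z - 5)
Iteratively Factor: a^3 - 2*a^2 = (a)*(a^2 - 2*a) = a^2*(a - 2)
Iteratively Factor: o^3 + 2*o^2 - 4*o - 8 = (o + 2)*(o^2 - 4) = (o + 2)^2*(o - 2)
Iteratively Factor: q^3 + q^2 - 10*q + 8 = (q + 4)*(q^2 - 3*q + 2) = (q - 1)*(q + 4)*(q - 2)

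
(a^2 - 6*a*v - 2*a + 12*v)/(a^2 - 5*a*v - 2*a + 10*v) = (-a + 6*v)/(-a + 5*v)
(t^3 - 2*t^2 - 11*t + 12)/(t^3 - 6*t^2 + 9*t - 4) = (t + 3)/(t - 1)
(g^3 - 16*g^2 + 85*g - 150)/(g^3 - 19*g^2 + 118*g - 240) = (g - 5)/(g - 8)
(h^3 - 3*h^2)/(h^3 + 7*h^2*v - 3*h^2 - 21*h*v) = h/(h + 7*v)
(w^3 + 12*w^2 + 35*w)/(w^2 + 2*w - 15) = w*(w + 7)/(w - 3)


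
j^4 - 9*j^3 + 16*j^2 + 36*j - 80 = (j - 5)*(j - 4)*(j - 2)*(j + 2)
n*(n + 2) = n^2 + 2*n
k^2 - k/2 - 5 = (k - 5/2)*(k + 2)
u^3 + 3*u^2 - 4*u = u*(u - 1)*(u + 4)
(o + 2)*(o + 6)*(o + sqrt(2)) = o^3 + sqrt(2)*o^2 + 8*o^2 + 8*sqrt(2)*o + 12*o + 12*sqrt(2)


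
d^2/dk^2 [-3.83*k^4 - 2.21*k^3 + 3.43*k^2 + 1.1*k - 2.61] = -45.96*k^2 - 13.26*k + 6.86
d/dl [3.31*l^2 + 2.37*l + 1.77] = 6.62*l + 2.37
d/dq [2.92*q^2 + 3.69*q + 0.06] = 5.84*q + 3.69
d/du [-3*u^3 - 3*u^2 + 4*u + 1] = -9*u^2 - 6*u + 4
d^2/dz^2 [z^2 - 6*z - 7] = 2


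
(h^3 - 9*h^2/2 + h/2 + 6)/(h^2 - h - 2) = (h^2 - 11*h/2 + 6)/(h - 2)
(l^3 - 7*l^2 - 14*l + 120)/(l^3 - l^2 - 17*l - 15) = (l^2 - 2*l - 24)/(l^2 + 4*l + 3)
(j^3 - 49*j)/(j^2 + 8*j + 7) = j*(j - 7)/(j + 1)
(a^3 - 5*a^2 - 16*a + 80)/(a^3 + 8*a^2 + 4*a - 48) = (a^2 - 9*a + 20)/(a^2 + 4*a - 12)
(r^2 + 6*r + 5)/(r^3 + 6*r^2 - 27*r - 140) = (r^2 + 6*r + 5)/(r^3 + 6*r^2 - 27*r - 140)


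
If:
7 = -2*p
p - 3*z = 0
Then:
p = -7/2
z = -7/6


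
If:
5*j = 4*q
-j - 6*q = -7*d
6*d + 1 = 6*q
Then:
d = 17/3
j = 14/3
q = 35/6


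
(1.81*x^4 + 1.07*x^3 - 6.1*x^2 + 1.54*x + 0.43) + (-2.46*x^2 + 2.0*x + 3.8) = 1.81*x^4 + 1.07*x^3 - 8.56*x^2 + 3.54*x + 4.23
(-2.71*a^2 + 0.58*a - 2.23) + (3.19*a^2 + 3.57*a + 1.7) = 0.48*a^2 + 4.15*a - 0.53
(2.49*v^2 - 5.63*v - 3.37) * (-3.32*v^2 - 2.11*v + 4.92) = -8.2668*v^4 + 13.4377*v^3 + 35.3185*v^2 - 20.5889*v - 16.5804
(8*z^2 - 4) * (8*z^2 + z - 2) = 64*z^4 + 8*z^3 - 48*z^2 - 4*z + 8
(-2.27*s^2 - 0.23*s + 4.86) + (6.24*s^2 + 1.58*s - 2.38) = 3.97*s^2 + 1.35*s + 2.48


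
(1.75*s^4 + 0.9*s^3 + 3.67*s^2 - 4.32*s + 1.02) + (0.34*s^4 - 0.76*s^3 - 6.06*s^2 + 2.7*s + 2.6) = 2.09*s^4 + 0.14*s^3 - 2.39*s^2 - 1.62*s + 3.62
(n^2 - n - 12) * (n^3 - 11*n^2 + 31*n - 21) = n^5 - 12*n^4 + 30*n^3 + 80*n^2 - 351*n + 252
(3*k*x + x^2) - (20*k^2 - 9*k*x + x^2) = -20*k^2 + 12*k*x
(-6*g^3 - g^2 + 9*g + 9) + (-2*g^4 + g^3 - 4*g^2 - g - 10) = -2*g^4 - 5*g^3 - 5*g^2 + 8*g - 1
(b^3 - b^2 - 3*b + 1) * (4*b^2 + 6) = 4*b^5 - 4*b^4 - 6*b^3 - 2*b^2 - 18*b + 6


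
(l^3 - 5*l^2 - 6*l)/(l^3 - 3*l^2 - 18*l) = (l + 1)/(l + 3)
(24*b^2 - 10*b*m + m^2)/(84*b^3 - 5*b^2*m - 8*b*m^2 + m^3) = (6*b - m)/(21*b^2 + 4*b*m - m^2)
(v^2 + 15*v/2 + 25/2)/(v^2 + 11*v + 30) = (v + 5/2)/(v + 6)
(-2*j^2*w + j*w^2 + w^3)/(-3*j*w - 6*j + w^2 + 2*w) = w*(2*j^2 - j*w - w^2)/(3*j*w + 6*j - w^2 - 2*w)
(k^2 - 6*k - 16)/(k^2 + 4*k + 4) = (k - 8)/(k + 2)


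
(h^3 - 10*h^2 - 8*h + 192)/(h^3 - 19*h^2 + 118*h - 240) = (h + 4)/(h - 5)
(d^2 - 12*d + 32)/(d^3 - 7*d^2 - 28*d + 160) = 1/(d + 5)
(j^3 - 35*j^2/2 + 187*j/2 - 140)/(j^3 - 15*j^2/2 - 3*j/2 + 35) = (j - 8)/(j + 2)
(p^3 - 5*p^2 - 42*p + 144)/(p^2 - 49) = (p^3 - 5*p^2 - 42*p + 144)/(p^2 - 49)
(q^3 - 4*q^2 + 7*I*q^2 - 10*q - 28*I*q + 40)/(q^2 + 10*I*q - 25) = (q^2 + 2*q*(-2 + I) - 8*I)/(q + 5*I)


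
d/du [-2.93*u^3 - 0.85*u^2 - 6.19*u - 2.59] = -8.79*u^2 - 1.7*u - 6.19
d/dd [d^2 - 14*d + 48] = 2*d - 14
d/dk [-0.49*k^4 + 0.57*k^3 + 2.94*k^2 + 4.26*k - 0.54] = -1.96*k^3 + 1.71*k^2 + 5.88*k + 4.26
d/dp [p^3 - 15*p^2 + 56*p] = 3*p^2 - 30*p + 56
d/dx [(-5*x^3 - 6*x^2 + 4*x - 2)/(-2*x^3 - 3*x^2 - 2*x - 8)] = 3*(x^4 + 12*x^3 + 44*x^2 + 28*x - 12)/(4*x^6 + 12*x^5 + 17*x^4 + 44*x^3 + 52*x^2 + 32*x + 64)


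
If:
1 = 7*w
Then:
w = 1/7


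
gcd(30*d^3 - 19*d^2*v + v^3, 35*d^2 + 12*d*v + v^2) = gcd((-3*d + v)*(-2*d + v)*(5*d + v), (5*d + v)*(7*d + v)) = 5*d + v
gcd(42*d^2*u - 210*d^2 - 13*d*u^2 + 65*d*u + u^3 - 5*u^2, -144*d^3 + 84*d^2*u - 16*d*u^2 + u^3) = -6*d + u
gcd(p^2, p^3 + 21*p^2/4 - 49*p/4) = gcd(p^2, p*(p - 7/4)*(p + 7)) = p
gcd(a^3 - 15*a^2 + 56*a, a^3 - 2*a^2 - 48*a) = a^2 - 8*a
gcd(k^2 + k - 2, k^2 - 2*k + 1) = k - 1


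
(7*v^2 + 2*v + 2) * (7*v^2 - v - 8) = 49*v^4 + 7*v^3 - 44*v^2 - 18*v - 16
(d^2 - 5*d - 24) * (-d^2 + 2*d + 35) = -d^4 + 7*d^3 + 49*d^2 - 223*d - 840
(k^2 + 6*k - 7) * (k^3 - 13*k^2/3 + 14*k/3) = k^5 + 5*k^4/3 - 85*k^3/3 + 175*k^2/3 - 98*k/3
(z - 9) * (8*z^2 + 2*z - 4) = 8*z^3 - 70*z^2 - 22*z + 36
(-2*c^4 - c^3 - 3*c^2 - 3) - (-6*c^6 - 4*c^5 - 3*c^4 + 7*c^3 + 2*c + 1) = 6*c^6 + 4*c^5 + c^4 - 8*c^3 - 3*c^2 - 2*c - 4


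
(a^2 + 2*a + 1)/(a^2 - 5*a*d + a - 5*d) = (a + 1)/(a - 5*d)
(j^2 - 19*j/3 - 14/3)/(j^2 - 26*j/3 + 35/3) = (3*j + 2)/(3*j - 5)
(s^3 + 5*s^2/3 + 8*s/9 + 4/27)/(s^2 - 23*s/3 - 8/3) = (9*s^2 + 12*s + 4)/(9*(s - 8))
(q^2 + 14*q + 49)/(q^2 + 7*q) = (q + 7)/q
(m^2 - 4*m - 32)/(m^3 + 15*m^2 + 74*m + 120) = (m - 8)/(m^2 + 11*m + 30)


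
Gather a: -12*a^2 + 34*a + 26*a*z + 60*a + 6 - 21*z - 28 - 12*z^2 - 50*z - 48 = -12*a^2 + a*(26*z + 94) - 12*z^2 - 71*z - 70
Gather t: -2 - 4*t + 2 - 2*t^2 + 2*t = -2*t^2 - 2*t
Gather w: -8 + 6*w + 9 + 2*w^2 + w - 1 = 2*w^2 + 7*w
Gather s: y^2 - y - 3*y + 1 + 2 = y^2 - 4*y + 3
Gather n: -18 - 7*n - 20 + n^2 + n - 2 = n^2 - 6*n - 40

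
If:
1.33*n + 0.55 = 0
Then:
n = -0.41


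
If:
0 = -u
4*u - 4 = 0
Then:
No Solution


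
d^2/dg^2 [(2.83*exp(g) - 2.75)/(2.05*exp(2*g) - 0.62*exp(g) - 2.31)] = (11.893075*exp(4*g) - 42.63057*exp(3*g) + 90.89454*exp(2*g) - 57.200726*exp(g) + 19.039713)*exp(g)/(8.615125*exp(6*g) - 7.81665*exp(5*g) - 26.759265*exp(4*g) + 17.377732*exp(3*g) + 30.153123*exp(2*g) - 9.925146*exp(g) - 12.326391)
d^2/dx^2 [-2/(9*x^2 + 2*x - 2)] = 4*(81*x^2 + 18*x - 4*(9*x + 1)^2 - 18)/(9*x^2 + 2*x - 2)^3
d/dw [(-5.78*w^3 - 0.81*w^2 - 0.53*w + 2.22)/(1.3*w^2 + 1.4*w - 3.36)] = (-7.514*w^4 - 16.184*w^3 + 57.8174*w^2 - 0.328800000000001*w - 1.3272)/(1.69*w^4 + 3.64*w^3 - 6.776*w^2 - 9.408*w + 11.2896)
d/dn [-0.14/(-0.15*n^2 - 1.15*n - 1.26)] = (-0.042*n - 0.161)/(0.15*n^2 + 1.15*n + 1.26)^2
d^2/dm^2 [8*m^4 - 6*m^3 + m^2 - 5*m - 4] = 96*m^2 - 36*m + 2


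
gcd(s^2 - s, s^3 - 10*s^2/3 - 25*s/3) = s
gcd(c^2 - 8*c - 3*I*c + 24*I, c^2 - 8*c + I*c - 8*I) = c - 8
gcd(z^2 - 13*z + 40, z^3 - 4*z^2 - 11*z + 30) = z - 5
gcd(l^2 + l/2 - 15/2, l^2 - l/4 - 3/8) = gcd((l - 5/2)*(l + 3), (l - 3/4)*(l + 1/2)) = 1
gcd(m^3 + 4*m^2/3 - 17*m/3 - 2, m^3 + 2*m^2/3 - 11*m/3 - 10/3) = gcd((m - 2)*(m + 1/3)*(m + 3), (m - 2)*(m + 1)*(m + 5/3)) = m - 2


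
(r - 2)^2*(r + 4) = r^3 - 12*r + 16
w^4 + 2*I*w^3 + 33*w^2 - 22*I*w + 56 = (w - 4*I)*(w - 2*I)*(w + I)*(w + 7*I)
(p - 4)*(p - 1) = p^2 - 5*p + 4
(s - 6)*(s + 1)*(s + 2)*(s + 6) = s^4 + 3*s^3 - 34*s^2 - 108*s - 72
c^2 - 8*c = c*(c - 8)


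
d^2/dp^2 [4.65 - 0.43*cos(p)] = 0.43*cos(p)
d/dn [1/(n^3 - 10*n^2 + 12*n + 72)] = (-3*n^2 + 20*n - 12)/(n^3 - 10*n^2 + 12*n + 72)^2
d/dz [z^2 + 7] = 2*z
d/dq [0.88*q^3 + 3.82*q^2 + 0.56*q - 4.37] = 2.64*q^2 + 7.64*q + 0.56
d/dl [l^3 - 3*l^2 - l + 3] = 3*l^2 - 6*l - 1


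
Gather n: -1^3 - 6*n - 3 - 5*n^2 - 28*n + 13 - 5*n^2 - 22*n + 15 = -10*n^2 - 56*n + 24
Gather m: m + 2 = m + 2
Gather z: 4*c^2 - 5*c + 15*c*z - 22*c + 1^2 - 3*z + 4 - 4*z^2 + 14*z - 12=4*c^2 - 27*c - 4*z^2 + z*(15*c + 11) - 7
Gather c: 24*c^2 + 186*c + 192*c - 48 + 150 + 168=24*c^2 + 378*c + 270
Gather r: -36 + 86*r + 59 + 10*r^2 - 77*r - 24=10*r^2 + 9*r - 1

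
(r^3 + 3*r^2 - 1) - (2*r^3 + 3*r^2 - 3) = 2 - r^3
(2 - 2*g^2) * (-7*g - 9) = 14*g^3 + 18*g^2 - 14*g - 18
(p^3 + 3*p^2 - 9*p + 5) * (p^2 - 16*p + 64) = p^5 - 13*p^4 + 7*p^3 + 341*p^2 - 656*p + 320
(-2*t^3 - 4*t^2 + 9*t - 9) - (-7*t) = -2*t^3 - 4*t^2 + 16*t - 9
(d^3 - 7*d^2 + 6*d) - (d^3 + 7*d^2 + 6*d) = -14*d^2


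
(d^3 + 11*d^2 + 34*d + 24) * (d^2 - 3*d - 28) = d^5 + 8*d^4 - 27*d^3 - 386*d^2 - 1024*d - 672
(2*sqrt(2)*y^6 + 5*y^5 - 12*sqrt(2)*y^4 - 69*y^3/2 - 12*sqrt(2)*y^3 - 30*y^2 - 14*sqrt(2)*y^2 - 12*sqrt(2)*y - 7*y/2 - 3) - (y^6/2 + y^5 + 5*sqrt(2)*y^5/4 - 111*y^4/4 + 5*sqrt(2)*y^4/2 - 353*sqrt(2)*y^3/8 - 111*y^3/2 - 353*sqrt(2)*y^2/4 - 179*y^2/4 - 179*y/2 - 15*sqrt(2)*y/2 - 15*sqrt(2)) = -y^6/2 + 2*sqrt(2)*y^6 - 5*sqrt(2)*y^5/4 + 4*y^5 - 29*sqrt(2)*y^4/2 + 111*y^4/4 + 21*y^3 + 257*sqrt(2)*y^3/8 + 59*y^2/4 + 297*sqrt(2)*y^2/4 - 9*sqrt(2)*y/2 + 86*y - 3 + 15*sqrt(2)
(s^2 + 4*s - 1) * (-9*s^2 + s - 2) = -9*s^4 - 35*s^3 + 11*s^2 - 9*s + 2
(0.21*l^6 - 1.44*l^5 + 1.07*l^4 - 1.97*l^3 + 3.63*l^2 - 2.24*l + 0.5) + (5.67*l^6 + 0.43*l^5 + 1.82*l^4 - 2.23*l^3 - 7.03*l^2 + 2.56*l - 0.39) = 5.88*l^6 - 1.01*l^5 + 2.89*l^4 - 4.2*l^3 - 3.4*l^2 + 0.32*l + 0.11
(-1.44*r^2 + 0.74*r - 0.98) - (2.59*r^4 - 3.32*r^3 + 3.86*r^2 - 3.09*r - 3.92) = -2.59*r^4 + 3.32*r^3 - 5.3*r^2 + 3.83*r + 2.94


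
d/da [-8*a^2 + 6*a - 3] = 6 - 16*a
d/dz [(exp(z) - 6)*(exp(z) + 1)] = (2*exp(z) - 5)*exp(z)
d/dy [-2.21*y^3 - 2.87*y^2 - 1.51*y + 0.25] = -6.63*y^2 - 5.74*y - 1.51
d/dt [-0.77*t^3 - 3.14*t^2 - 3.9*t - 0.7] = -2.31*t^2 - 6.28*t - 3.9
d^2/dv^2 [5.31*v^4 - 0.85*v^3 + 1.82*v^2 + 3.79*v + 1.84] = 63.72*v^2 - 5.1*v + 3.64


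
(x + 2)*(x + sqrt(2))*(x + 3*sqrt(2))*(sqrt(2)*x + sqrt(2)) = sqrt(2)*x^4 + 3*sqrt(2)*x^3 + 8*x^3 + 8*sqrt(2)*x^2 + 24*x^2 + 16*x + 18*sqrt(2)*x + 12*sqrt(2)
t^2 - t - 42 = (t - 7)*(t + 6)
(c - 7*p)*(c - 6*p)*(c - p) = c^3 - 14*c^2*p + 55*c*p^2 - 42*p^3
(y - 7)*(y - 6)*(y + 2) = y^3 - 11*y^2 + 16*y + 84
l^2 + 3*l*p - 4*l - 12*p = (l - 4)*(l + 3*p)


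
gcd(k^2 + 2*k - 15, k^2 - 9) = k - 3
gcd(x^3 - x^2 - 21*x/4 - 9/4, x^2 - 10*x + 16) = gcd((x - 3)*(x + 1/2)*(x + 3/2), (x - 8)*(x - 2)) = 1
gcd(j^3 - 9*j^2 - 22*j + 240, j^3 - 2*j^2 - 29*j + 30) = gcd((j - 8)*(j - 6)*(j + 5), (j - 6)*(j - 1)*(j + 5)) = j^2 - j - 30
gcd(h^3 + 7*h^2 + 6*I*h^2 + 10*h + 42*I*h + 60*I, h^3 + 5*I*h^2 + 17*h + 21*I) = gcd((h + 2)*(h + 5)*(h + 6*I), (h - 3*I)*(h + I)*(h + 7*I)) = 1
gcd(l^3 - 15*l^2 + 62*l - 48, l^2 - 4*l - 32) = l - 8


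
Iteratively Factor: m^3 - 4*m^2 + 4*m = (m)*(m^2 - 4*m + 4) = m*(m - 2)*(m - 2)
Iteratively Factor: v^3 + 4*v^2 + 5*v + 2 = (v + 1)*(v^2 + 3*v + 2) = (v + 1)*(v + 2)*(v + 1)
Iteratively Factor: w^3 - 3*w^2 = (w - 3)*(w^2) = w*(w - 3)*(w)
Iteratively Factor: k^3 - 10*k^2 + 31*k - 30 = (k - 5)*(k^2 - 5*k + 6) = (k - 5)*(k - 2)*(k - 3)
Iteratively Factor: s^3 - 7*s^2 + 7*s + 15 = (s + 1)*(s^2 - 8*s + 15) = (s - 3)*(s + 1)*(s - 5)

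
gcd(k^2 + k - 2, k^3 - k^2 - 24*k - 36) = k + 2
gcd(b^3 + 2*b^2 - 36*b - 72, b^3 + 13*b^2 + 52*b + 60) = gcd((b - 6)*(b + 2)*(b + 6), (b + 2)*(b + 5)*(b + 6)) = b^2 + 8*b + 12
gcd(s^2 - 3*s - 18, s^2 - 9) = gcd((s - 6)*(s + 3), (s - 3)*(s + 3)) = s + 3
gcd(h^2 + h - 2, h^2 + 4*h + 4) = h + 2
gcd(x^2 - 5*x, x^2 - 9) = 1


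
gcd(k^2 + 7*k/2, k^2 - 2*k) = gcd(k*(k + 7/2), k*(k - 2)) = k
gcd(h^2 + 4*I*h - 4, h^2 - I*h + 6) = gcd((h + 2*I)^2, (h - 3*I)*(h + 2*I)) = h + 2*I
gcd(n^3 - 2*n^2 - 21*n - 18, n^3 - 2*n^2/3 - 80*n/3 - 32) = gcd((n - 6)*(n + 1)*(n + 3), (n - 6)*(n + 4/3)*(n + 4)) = n - 6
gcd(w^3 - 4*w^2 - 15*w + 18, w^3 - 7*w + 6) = w^2 + 2*w - 3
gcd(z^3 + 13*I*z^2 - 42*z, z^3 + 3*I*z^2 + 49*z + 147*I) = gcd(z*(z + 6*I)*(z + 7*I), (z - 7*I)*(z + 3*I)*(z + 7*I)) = z + 7*I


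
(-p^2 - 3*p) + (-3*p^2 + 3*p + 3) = 3 - 4*p^2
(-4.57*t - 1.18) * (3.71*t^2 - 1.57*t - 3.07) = -16.9547*t^3 + 2.7971*t^2 + 15.8825*t + 3.6226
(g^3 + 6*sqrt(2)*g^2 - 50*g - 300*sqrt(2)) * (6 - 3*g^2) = -3*g^5 - 18*sqrt(2)*g^4 + 156*g^3 + 936*sqrt(2)*g^2 - 300*g - 1800*sqrt(2)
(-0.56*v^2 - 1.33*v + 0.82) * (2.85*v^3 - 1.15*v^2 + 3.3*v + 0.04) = -1.596*v^5 - 3.1465*v^4 + 2.0185*v^3 - 5.3544*v^2 + 2.6528*v + 0.0328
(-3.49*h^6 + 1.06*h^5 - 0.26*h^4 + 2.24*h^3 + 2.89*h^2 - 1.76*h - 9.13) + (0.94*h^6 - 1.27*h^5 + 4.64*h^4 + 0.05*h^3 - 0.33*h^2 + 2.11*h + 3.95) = -2.55*h^6 - 0.21*h^5 + 4.38*h^4 + 2.29*h^3 + 2.56*h^2 + 0.35*h - 5.18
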